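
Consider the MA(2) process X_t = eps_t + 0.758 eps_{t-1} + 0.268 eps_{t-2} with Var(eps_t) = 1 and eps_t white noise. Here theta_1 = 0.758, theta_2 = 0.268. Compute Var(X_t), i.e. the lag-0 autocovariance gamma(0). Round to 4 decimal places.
\gamma(0) = 1.6464

For an MA(q) process X_t = eps_t + sum_i theta_i eps_{t-i} with
Var(eps_t) = sigma^2, the variance is
  gamma(0) = sigma^2 * (1 + sum_i theta_i^2).
  sum_i theta_i^2 = (0.758)^2 + (0.268)^2 = 0.574564 + 0.071824 = 0.646388.
  gamma(0) = 1 * (1 + 0.646388) = 1 * 1.646388 = 1.646388, which rounds to 1.6464.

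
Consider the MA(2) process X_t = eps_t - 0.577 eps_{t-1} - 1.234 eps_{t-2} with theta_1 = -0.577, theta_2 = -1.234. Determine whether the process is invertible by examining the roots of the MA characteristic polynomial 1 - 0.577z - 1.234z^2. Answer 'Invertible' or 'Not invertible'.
\text{Not invertible}

The MA(q) characteristic polynomial is P(z) = 1 - 0.577z - 1.234z^2.
Invertibility requires all roots to lie outside the unit circle, i.e. |z| > 1 for every root.
Set 1 + (-0.577) z + (-1.234) z^2 = 0, i.e. a z^2 + b z + c = 0 with a = -1.234, b = -0.577, c = 1.
Discriminant D = b^2 - 4ac = (-0.577)^2 - 4*(-1.234)*1 = 0.332929 - (-4.936) = 5.268929.
D >= 0, so the roots are real: z = (-b +/- sqrt(D)) / (2a) = (0.577 +/- 2.295415) / (-2.468).
  z_1 = (0.577 + 2.295415) / (-2.468) = -1.1639,   |z_1| = 1.1639.
  z_2 = (0.577 - 2.295415) / (-2.468) = 0.6963,   |z_2| = 0.6963.
Moduli of all roots: 1.1639, 0.6963.
All moduli strictly greater than 1? No.
Verdict: Not invertible.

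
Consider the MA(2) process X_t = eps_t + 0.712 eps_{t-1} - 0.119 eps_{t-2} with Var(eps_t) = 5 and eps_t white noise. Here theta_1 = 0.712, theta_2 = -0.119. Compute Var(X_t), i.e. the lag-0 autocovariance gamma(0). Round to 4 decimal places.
\gamma(0) = 7.6055

For an MA(q) process X_t = eps_t + sum_i theta_i eps_{t-i} with
Var(eps_t) = sigma^2, the variance is
  gamma(0) = sigma^2 * (1 + sum_i theta_i^2).
  sum_i theta_i^2 = (0.712)^2 + (-0.119)^2 = 0.506944 + 0.014161 = 0.521105.
  gamma(0) = 5 * (1 + 0.521105) = 5 * 1.521105 = 7.605525, which rounds to 7.6055.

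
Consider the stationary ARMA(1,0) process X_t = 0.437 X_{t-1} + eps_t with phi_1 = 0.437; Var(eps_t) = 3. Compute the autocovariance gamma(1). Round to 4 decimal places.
\gamma(1) = 1.6205

Multiply the model equation by X_{t-k} and take expectations. With theta_0 = psi_0 = 1 and psi_j the MA(infinity) weights, this gives
  gamma(k) - sum_i phi_i gamma(k-i) = c_k,
  c_k = sigma^2 * sum_{j=k..q} theta_j psi_{j-k}   (c_k = 0 for k > q),
using gamma(-m) = gamma(m).
Pure AR (q = 0): c_0 = sigma^2 = 3, c_k = 0 for k >= 1.
Equations for k = 0 and k = 1 (AR order 1):
  gamma(0) = phi_1 gamma(1) + c_0
  gamma(1) = phi_1 gamma(0) + c_1
Substituting the second into the first: gamma(0) (1 - phi_1^2) = c_0 + phi_1 c_1, so
  gamma(0) = c_0 / (1 - phi_1^2) = 3 / (1 - (0.437)^2) = 3 / 0.809031 = 3.70814.
  gamma(1) = phi_1 gamma(0) = (0.437)(3.70814) = 1.620457.
Therefore gamma(1) = 1.6205 (to 4 decimal places).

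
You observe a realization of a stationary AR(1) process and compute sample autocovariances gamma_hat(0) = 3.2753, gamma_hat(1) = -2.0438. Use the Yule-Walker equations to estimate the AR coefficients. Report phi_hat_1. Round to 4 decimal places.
\hat\phi_{1} = -0.6240

The Yule-Walker equations for an AR(p) process read, in matrix form,
  Gamma_p phi = r_p,   with   (Gamma_p)_{ij} = gamma(|i - j|),
                       (r_p)_i = gamma(i),   i,j = 1..p.
Substitute the sample gammas (Toeplitz matrix and right-hand side of size 1):
  Gamma_p = [[3.2753]]
  r_p     = [-2.0438]
With p = 1 this is the single equation gamma(0) phi_1 = gamma(1):
  phi_hat_1 = gamma(1) / gamma(0) = -2.0438 / 3.2753 = -0.6240.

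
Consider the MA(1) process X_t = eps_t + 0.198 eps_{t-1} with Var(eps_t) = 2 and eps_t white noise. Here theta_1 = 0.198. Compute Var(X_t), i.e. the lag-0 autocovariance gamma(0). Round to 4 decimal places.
\gamma(0) = 2.0784

For an MA(q) process X_t = eps_t + sum_i theta_i eps_{t-i} with
Var(eps_t) = sigma^2, the variance is
  gamma(0) = sigma^2 * (1 + sum_i theta_i^2).
  sum_i theta_i^2 = (0.198)^2 = 0.039204.
  gamma(0) = 2 * (1 + 0.039204) = 2 * 1.039204 = 2.078408, which rounds to 2.0784.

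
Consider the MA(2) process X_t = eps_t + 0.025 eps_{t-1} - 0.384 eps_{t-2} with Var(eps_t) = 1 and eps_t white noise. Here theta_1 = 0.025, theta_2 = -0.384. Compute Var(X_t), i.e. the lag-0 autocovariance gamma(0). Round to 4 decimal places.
\gamma(0) = 1.1481

For an MA(q) process X_t = eps_t + sum_i theta_i eps_{t-i} with
Var(eps_t) = sigma^2, the variance is
  gamma(0) = sigma^2 * (1 + sum_i theta_i^2).
  sum_i theta_i^2 = (0.025)^2 + (-0.384)^2 = 0.000625 + 0.147456 = 0.148081.
  gamma(0) = 1 * (1 + 0.148081) = 1 * 1.148081 = 1.148081, which rounds to 1.1481.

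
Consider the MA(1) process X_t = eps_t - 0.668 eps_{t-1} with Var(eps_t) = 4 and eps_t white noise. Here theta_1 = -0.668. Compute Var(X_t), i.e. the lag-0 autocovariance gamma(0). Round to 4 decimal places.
\gamma(0) = 5.7849

For an MA(q) process X_t = eps_t + sum_i theta_i eps_{t-i} with
Var(eps_t) = sigma^2, the variance is
  gamma(0) = sigma^2 * (1 + sum_i theta_i^2).
  sum_i theta_i^2 = (-0.668)^2 = 0.446224.
  gamma(0) = 4 * (1 + 0.446224) = 4 * 1.446224 = 5.784896, which rounds to 5.7849.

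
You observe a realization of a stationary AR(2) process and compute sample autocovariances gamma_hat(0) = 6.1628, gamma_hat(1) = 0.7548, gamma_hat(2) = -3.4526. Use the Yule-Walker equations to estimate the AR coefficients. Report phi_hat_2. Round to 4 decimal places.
\hat\phi_{2} = -0.5840

The Yule-Walker equations for an AR(p) process read, in matrix form,
  Gamma_p phi = r_p,   with   (Gamma_p)_{ij} = gamma(|i - j|),
                       (r_p)_i = gamma(i),   i,j = 1..p.
Substitute the sample gammas (Toeplitz matrix and right-hand side of size 2):
  Gamma_p = [[6.1628, 0.7548], [0.7548, 6.1628]]
  r_p     = [0.7548, -3.4526]
Written out:
  6.1628 phi_1 + 0.7548 phi_2 = 0.7548
  0.7548 phi_1 + 6.1628 phi_2 = -3.4526
Solve by Cramer's rule:
  det = gamma(0)^2 - gamma(1)^2 = (6.1628)^2 - (0.7548)^2 = 37.98010384 - 0.56972304 = 37.4103808
  phi_hat_1 = [gamma(1) gamma(0) - gamma(1) gamma(2)] / det = [(0.7548)(6.1628) - (0.7548)(-3.4526)] / 37.4103808 = 7.25770392 / 37.4103808 = 0.194
  phi_hat_2 = [gamma(0) gamma(2) - gamma(1)^2] / det = [(6.1628)(-3.4526) - (0.7548)^2] / 37.4103808 = -21.84740632 / 37.4103808 = -0.584
So phi_hat = [0.1940, -0.5840].
Therefore phi_hat_2 = -0.5840.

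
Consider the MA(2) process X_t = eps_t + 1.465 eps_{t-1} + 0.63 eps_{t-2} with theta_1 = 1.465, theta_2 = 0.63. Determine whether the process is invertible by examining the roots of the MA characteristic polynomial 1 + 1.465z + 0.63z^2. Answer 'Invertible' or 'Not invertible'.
\text{Invertible}

The MA(q) characteristic polynomial is P(z) = 1 + 1.465z + 0.63z^2.
Invertibility requires all roots to lie outside the unit circle, i.e. |z| > 1 for every root.
Set 1 + (1.465) z + (0.63) z^2 = 0, i.e. a z^2 + b z + c = 0 with a = 0.63, b = 1.465, c = 1.
Discriminant D = b^2 - 4ac = (1.465)^2 - 4*(0.63)*1 = 2.146225 - (2.52) = -0.373775.
D < 0, so the roots are the complex-conjugate pair z = (-b +/- i sqrt(-D)) / (2a) = -1.1627 +/- 0.4852i.
For a conjugate pair |z|^2 = z * conj(z) = (product of roots) = c/a = 1/(0.63) = 1.587302, so |z| = sqrt(1.587302) = 1.2599 for both roots.
Moduli of all roots: 1.2599, 1.2599.
All moduli strictly greater than 1? Yes.
Verdict: Invertible.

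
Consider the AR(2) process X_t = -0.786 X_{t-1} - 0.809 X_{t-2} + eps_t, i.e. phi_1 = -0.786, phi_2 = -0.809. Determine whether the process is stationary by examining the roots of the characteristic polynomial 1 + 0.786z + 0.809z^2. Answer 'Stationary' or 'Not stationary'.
\text{Stationary}

The AR(p) characteristic polynomial is P(z) = 1 + 0.786z + 0.809z^2.
Stationarity requires all roots to lie outside the unit circle, i.e. |z| > 1 for every root.
Set 1 + (0.786) z + (0.809) z^2 = 0, i.e. a z^2 + b z + c = 0 with a = 0.809, b = 0.786, c = 1.
Discriminant D = b^2 - 4ac = (0.786)^2 - 4*(0.809)*1 = 0.617796 - (3.236) = -2.618204.
D < 0, so the roots are the complex-conjugate pair z = (-b +/- i sqrt(-D)) / (2a) = -0.4858 +/- 1.0001i.
For a conjugate pair |z|^2 = z * conj(z) = (product of roots) = c/a = 1/(0.809) = 1.236094, so |z| = sqrt(1.236094) = 1.1118 for both roots.
Moduli of all roots: 1.1118, 1.1118.
All moduli strictly greater than 1? Yes.
Verdict: Stationary.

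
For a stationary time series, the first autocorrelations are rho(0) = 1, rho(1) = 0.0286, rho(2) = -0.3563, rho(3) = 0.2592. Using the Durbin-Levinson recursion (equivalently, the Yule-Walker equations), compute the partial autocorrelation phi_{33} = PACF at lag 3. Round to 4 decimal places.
\phi_{33} = 0.3250

The PACF at lag k is phi_{kk}, the last component of the solution
to the Yule-Walker system G_k phi = r_k where
  (G_k)_{ij} = rho(|i - j|), (r_k)_i = rho(i), i,j = 1..k.
Equivalently, Durbin-Levinson gives phi_{kk} iteratively:
  phi_{11} = rho(1)
  phi_{kk} = [rho(k) - sum_{j=1..k-1} phi_{k-1,j} rho(k-j)]
            / [1 - sum_{j=1..k-1} phi_{k-1,j} rho(j)],
  phi_{k,j} = phi_{k-1,j} - phi_{kk} phi_{k-1,k-j},  j = 1..k-1.
Step k = 1:
  phi_11 = rho(1) = 0.0286.
Step k = 2:
  phi_22 = [rho(2) - phi_11 rho(1)] / [1 - phi_11 rho(1)] = [-0.3563 - (0.0286)(0.0286)] / [1 - (0.0286)(0.0286)]
         = -0.35711796 / 0.99918204 = -0.35741.
  Update: phi_21 = phi_11 - phi_22 phi_11 = 0.0286 - (-0.35741)(0.0286) = 0.038822.
Step k = 3:
  phi_33 = [rho(3) - phi_21 rho(2) - phi_22 rho(1)] / [1 - phi_21 rho(1) - phi_22 rho(2)]
    numerator   = 0.2592 - (0.038822)(-0.3563) - (-0.35741)(0.0286) = 0.28325419
    denominator = 1 - (0.038822)(0.0286) - (-0.35741)(-0.3563) = 0.8715444
  phi_33 = 0.28325419 / 0.8715444 = 0.325.
Therefore phi_{33} = 0.3250.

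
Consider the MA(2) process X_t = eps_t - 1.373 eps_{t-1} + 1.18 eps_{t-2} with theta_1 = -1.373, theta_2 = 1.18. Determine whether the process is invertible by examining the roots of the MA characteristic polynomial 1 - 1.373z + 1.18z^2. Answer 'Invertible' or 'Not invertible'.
\text{Not invertible}

The MA(q) characteristic polynomial is P(z) = 1 - 1.373z + 1.18z^2.
Invertibility requires all roots to lie outside the unit circle, i.e. |z| > 1 for every root.
Set 1 + (-1.373) z + (1.18) z^2 = 0, i.e. a z^2 + b z + c = 0 with a = 1.18, b = -1.373, c = 1.
Discriminant D = b^2 - 4ac = (-1.373)^2 - 4*(1.18)*1 = 1.885129 - (4.72) = -2.834871.
D < 0, so the roots are the complex-conjugate pair z = (-b +/- i sqrt(-D)) / (2a) = 0.5818 +/- 0.7134i.
For a conjugate pair |z|^2 = z * conj(z) = (product of roots) = c/a = 1/(1.18) = 0.847458, so |z| = sqrt(0.847458) = 0.9206 for both roots.
Moduli of all roots: 0.9206, 0.9206.
All moduli strictly greater than 1? No.
Verdict: Not invertible.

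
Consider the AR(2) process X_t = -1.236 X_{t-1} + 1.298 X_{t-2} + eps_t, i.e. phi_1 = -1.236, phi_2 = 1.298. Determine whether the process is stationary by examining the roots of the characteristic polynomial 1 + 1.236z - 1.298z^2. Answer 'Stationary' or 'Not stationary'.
\text{Not stationary}

The AR(p) characteristic polynomial is P(z) = 1 + 1.236z - 1.298z^2.
Stationarity requires all roots to lie outside the unit circle, i.e. |z| > 1 for every root.
Set 1 + (1.236) z + (-1.298) z^2 = 0, i.e. a z^2 + b z + c = 0 with a = -1.298, b = 1.236, c = 1.
Discriminant D = b^2 - 4ac = (1.236)^2 - 4*(-1.298)*1 = 1.527696 - (-5.192) = 6.719696.
D >= 0, so the roots are real: z = (-b +/- sqrt(D)) / (2a) = (-1.236 +/- 2.592238) / (-2.596).
  z_1 = (-1.236 + 2.592238) / (-2.596) = -0.5224,   |z_1| = 0.5224.
  z_2 = (-1.236 - 2.592238) / (-2.596) = 1.4747,   |z_2| = 1.4747.
Moduli of all roots: 0.5224, 1.4747.
All moduli strictly greater than 1? No.
Verdict: Not stationary.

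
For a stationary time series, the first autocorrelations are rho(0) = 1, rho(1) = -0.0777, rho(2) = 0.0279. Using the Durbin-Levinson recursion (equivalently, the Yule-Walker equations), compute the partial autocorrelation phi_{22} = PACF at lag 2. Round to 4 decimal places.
\phi_{22} = 0.0220

The PACF at lag k is phi_{kk}, the last component of the solution
to the Yule-Walker system G_k phi = r_k where
  (G_k)_{ij} = rho(|i - j|), (r_k)_i = rho(i), i,j = 1..k.
Equivalently, Durbin-Levinson gives phi_{kk} iteratively:
  phi_{11} = rho(1)
  phi_{kk} = [rho(k) - sum_{j=1..k-1} phi_{k-1,j} rho(k-j)]
            / [1 - sum_{j=1..k-1} phi_{k-1,j} rho(j)],
  phi_{k,j} = phi_{k-1,j} - phi_{kk} phi_{k-1,k-j},  j = 1..k-1.
Step k = 1:
  phi_11 = rho(1) = -0.0777.
Step k = 2:
  phi_22 = [rho(2) - phi_11 rho(1)] / [1 - phi_11 rho(1)] = [0.0279 - (-0.0777)(-0.0777)] / [1 - (-0.0777)(-0.0777)]
         = 0.02186271 / 0.99396271 = 0.022.
Therefore phi_{22} = 0.0220.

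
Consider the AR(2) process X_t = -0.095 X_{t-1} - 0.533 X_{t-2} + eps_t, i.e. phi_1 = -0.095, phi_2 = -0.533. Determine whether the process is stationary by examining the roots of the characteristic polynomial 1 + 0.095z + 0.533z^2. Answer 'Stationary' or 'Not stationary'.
\text{Stationary}

The AR(p) characteristic polynomial is P(z) = 1 + 0.095z + 0.533z^2.
Stationarity requires all roots to lie outside the unit circle, i.e. |z| > 1 for every root.
Set 1 + (0.095) z + (0.533) z^2 = 0, i.e. a z^2 + b z + c = 0 with a = 0.533, b = 0.095, c = 1.
Discriminant D = b^2 - 4ac = (0.095)^2 - 4*(0.533)*1 = 0.009025 - (2.132) = -2.122975.
D < 0, so the roots are the complex-conjugate pair z = (-b +/- i sqrt(-D)) / (2a) = -0.0891 +/- 1.3668i.
For a conjugate pair |z|^2 = z * conj(z) = (product of roots) = c/a = 1/(0.533) = 1.876173, so |z| = sqrt(1.876173) = 1.3697 for both roots.
Moduli of all roots: 1.3697, 1.3697.
All moduli strictly greater than 1? Yes.
Verdict: Stationary.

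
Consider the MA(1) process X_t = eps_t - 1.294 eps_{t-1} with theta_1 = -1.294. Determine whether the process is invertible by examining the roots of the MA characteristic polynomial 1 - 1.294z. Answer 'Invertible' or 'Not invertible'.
\text{Not invertible}

The MA(q) characteristic polynomial is P(z) = 1 - 1.294z.
Invertibility requires all roots to lie outside the unit circle, i.e. |z| > 1 for every root.
This is linear in z: 1 + (-1.294) z = 0  =>  z = -1/(-1.294) = 0.772798,  |z| = 0.772798.
Moduli of all roots: 0.7728.
All moduli strictly greater than 1? No.
Verdict: Not invertible.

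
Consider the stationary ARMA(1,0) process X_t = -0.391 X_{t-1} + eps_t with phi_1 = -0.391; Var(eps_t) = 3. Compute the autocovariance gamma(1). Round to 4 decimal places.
\gamma(1) = -1.3847

Multiply the model equation by X_{t-k} and take expectations. With theta_0 = psi_0 = 1 and psi_j the MA(infinity) weights, this gives
  gamma(k) - sum_i phi_i gamma(k-i) = c_k,
  c_k = sigma^2 * sum_{j=k..q} theta_j psi_{j-k}   (c_k = 0 for k > q),
using gamma(-m) = gamma(m).
Pure AR (q = 0): c_0 = sigma^2 = 3, c_k = 0 for k >= 1.
Equations for k = 0 and k = 1 (AR order 1):
  gamma(0) = phi_1 gamma(1) + c_0
  gamma(1) = phi_1 gamma(0) + c_1
Substituting the second into the first: gamma(0) (1 - phi_1^2) = c_0 + phi_1 c_1, so
  gamma(0) = c_0 / (1 - phi_1^2) = 3 / (1 - (-0.391)^2) = 3 / 0.847119 = 3.541415.
  gamma(1) = phi_1 gamma(0) = (-0.391)(3.541415) = -1.384693.
Therefore gamma(1) = -1.3847 (to 4 decimal places).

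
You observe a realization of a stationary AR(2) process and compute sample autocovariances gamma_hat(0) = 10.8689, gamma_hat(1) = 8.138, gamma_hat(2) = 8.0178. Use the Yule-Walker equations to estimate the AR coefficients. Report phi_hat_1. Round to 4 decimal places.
\hat\phi_{1} = 0.4470

The Yule-Walker equations for an AR(p) process read, in matrix form,
  Gamma_p phi = r_p,   with   (Gamma_p)_{ij} = gamma(|i - j|),
                       (r_p)_i = gamma(i),   i,j = 1..p.
Substitute the sample gammas (Toeplitz matrix and right-hand side of size 2):
  Gamma_p = [[10.8689, 8.138], [8.138, 10.8689]]
  r_p     = [8.138, 8.0178]
Written out:
  10.8689 phi_1 + 8.138 phi_2 = 8.138
  8.138 phi_1 + 10.8689 phi_2 = 8.0178
Solve by Cramer's rule:
  det = gamma(0)^2 - gamma(1)^2 = (10.8689)^2 - (8.138)^2 = 118.13298721 - 66.227044 = 51.90594321
  phi_hat_1 = [gamma(1) gamma(0) - gamma(1) gamma(2)] / det = [(8.138)(10.8689) - (8.138)(8.0178)] / 51.90594321 = 23.2022518 / 51.90594321 = 0.447
  phi_hat_2 = [gamma(0) gamma(2) - gamma(1)^2] / det = [(10.8689)(8.0178) - (8.138)^2] / 51.90594321 = 20.91762242 / 51.90594321 = 0.403
So phi_hat = [0.4470, 0.4030].
Therefore phi_hat_1 = 0.4470.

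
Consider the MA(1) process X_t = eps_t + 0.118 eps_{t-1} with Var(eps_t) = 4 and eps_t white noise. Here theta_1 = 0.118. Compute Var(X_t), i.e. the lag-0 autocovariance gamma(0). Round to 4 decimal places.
\gamma(0) = 4.0557

For an MA(q) process X_t = eps_t + sum_i theta_i eps_{t-i} with
Var(eps_t) = sigma^2, the variance is
  gamma(0) = sigma^2 * (1 + sum_i theta_i^2).
  sum_i theta_i^2 = (0.118)^2 = 0.013924.
  gamma(0) = 4 * (1 + 0.013924) = 4 * 1.013924 = 4.055696, which rounds to 4.0557.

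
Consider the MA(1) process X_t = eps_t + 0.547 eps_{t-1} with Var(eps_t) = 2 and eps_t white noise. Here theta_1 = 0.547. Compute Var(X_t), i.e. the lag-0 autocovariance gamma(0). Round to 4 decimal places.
\gamma(0) = 2.5984

For an MA(q) process X_t = eps_t + sum_i theta_i eps_{t-i} with
Var(eps_t) = sigma^2, the variance is
  gamma(0) = sigma^2 * (1 + sum_i theta_i^2).
  sum_i theta_i^2 = (0.547)^2 = 0.299209.
  gamma(0) = 2 * (1 + 0.299209) = 2 * 1.299209 = 2.598418, which rounds to 2.5984.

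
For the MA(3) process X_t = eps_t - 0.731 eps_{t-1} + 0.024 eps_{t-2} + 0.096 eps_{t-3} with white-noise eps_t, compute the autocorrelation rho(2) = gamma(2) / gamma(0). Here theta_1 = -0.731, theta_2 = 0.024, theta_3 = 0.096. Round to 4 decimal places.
\rho(2) = -0.0299

For an MA(q) process with theta_0 = 1, the autocovariance is
  gamma(k) = sigma^2 * sum_{i=0..q-k} theta_i * theta_{i+k},
and rho(k) = gamma(k) / gamma(0). Sigma^2 cancels.
  numerator   = (1)*(0.024) + (-0.731)*(0.096) = -0.046176.
  denominator = (1)^2 + (-0.731)^2 + (0.024)^2 + (0.096)^2 = 1.544153.
  rho(2) = -0.046176 / 1.544153 = -0.0299.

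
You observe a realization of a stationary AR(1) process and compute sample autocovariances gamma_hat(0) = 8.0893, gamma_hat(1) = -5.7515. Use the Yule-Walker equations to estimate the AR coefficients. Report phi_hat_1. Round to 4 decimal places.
\hat\phi_{1} = -0.7110

The Yule-Walker equations for an AR(p) process read, in matrix form,
  Gamma_p phi = r_p,   with   (Gamma_p)_{ij} = gamma(|i - j|),
                       (r_p)_i = gamma(i),   i,j = 1..p.
Substitute the sample gammas (Toeplitz matrix and right-hand side of size 1):
  Gamma_p = [[8.0893]]
  r_p     = [-5.7515]
With p = 1 this is the single equation gamma(0) phi_1 = gamma(1):
  phi_hat_1 = gamma(1) / gamma(0) = -5.7515 / 8.0893 = -0.7110.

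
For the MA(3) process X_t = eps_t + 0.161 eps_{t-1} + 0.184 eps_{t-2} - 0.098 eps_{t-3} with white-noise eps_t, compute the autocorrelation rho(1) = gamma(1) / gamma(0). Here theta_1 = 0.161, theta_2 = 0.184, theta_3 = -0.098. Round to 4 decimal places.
\rho(1) = 0.1614

For an MA(q) process with theta_0 = 1, the autocovariance is
  gamma(k) = sigma^2 * sum_{i=0..q-k} theta_i * theta_{i+k},
and rho(k) = gamma(k) / gamma(0). Sigma^2 cancels.
  numerator   = (1)*(0.161) + (0.161)*(0.184) + (0.184)*(-0.098) = 0.172592.
  denominator = (1)^2 + (0.161)^2 + (0.184)^2 + (-0.098)^2 = 1.069381.
  rho(1) = 0.172592 / 1.069381 = 0.1614.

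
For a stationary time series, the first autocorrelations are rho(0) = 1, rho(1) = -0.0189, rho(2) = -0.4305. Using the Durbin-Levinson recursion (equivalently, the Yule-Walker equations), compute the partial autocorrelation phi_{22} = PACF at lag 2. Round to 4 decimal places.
\phi_{22} = -0.4310

The PACF at lag k is phi_{kk}, the last component of the solution
to the Yule-Walker system G_k phi = r_k where
  (G_k)_{ij} = rho(|i - j|), (r_k)_i = rho(i), i,j = 1..k.
Equivalently, Durbin-Levinson gives phi_{kk} iteratively:
  phi_{11} = rho(1)
  phi_{kk} = [rho(k) - sum_{j=1..k-1} phi_{k-1,j} rho(k-j)]
            / [1 - sum_{j=1..k-1} phi_{k-1,j} rho(j)],
  phi_{k,j} = phi_{k-1,j} - phi_{kk} phi_{k-1,k-j},  j = 1..k-1.
Step k = 1:
  phi_11 = rho(1) = -0.0189.
Step k = 2:
  phi_22 = [rho(2) - phi_11 rho(1)] / [1 - phi_11 rho(1)] = [-0.4305 - (-0.0189)(-0.0189)] / [1 - (-0.0189)(-0.0189)]
         = -0.43085721 / 0.99964279 = -0.431.
Therefore phi_{22} = -0.4310.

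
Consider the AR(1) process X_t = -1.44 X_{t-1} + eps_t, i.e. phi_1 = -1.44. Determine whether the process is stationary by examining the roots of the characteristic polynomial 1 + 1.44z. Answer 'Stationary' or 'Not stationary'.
\text{Not stationary}

The AR(p) characteristic polynomial is P(z) = 1 + 1.44z.
Stationarity requires all roots to lie outside the unit circle, i.e. |z| > 1 for every root.
This is linear in z: 1 + (1.44) z = 0  =>  z = -1/(1.44) = -0.694444,  |z| = 0.694444.
Moduli of all roots: 0.6944.
All moduli strictly greater than 1? No.
Verdict: Not stationary.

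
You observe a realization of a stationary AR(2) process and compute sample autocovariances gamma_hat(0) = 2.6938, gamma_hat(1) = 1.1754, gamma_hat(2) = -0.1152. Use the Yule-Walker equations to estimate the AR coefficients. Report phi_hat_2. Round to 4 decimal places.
\hat\phi_{2} = -0.2880

The Yule-Walker equations for an AR(p) process read, in matrix form,
  Gamma_p phi = r_p,   with   (Gamma_p)_{ij} = gamma(|i - j|),
                       (r_p)_i = gamma(i),   i,j = 1..p.
Substitute the sample gammas (Toeplitz matrix and right-hand side of size 2):
  Gamma_p = [[2.6938, 1.1754], [1.1754, 2.6938]]
  r_p     = [1.1754, -0.1152]
Written out:
  2.6938 phi_1 + 1.1754 phi_2 = 1.1754
  1.1754 phi_1 + 2.6938 phi_2 = -0.1152
Solve by Cramer's rule:
  det = gamma(0)^2 - gamma(1)^2 = (2.6938)^2 - (1.1754)^2 = 7.25655844 - 1.38156516 = 5.87499328
  phi_hat_1 = [gamma(1) gamma(0) - gamma(1) gamma(2)] / det = [(1.1754)(2.6938) - (1.1754)(-0.1152)] / 5.87499328 = 3.3016986 / 5.87499328 = 0.562
  phi_hat_2 = [gamma(0) gamma(2) - gamma(1)^2] / det = [(2.6938)(-0.1152) - (1.1754)^2] / 5.87499328 = -1.69189092 / 5.87499328 = -0.288
So phi_hat = [0.5620, -0.2880].
Therefore phi_hat_2 = -0.2880.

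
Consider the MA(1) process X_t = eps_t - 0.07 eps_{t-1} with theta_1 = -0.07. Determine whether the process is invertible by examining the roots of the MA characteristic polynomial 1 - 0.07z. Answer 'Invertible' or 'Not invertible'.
\text{Invertible}

The MA(q) characteristic polynomial is P(z) = 1 - 0.07z.
Invertibility requires all roots to lie outside the unit circle, i.e. |z| > 1 for every root.
This is linear in z: 1 + (-0.07) z = 0  =>  z = -1/(-0.07) = 14.285714,  |z| = 14.285714.
Moduli of all roots: 14.2857.
All moduli strictly greater than 1? Yes.
Verdict: Invertible.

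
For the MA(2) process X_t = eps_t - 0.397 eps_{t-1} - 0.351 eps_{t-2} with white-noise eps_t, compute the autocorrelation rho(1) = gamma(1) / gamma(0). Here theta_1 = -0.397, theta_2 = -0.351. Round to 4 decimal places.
\rho(1) = -0.2012

For an MA(q) process with theta_0 = 1, the autocovariance is
  gamma(k) = sigma^2 * sum_{i=0..q-k} theta_i * theta_{i+k},
and rho(k) = gamma(k) / gamma(0). Sigma^2 cancels.
  numerator   = (1)*(-0.397) + (-0.397)*(-0.351) = -0.257653.
  denominator = (1)^2 + (-0.397)^2 + (-0.351)^2 = 1.28081.
  rho(1) = -0.257653 / 1.28081 = -0.2012.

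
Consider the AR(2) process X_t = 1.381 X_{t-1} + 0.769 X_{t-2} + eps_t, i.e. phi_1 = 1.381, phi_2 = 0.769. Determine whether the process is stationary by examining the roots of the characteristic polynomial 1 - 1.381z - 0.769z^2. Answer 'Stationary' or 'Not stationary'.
\text{Not stationary}

The AR(p) characteristic polynomial is P(z) = 1 - 1.381z - 0.769z^2.
Stationarity requires all roots to lie outside the unit circle, i.e. |z| > 1 for every root.
Set 1 + (-1.381) z + (-0.769) z^2 = 0, i.e. a z^2 + b z + c = 0 with a = -0.769, b = -1.381, c = 1.
Discriminant D = b^2 - 4ac = (-1.381)^2 - 4*(-0.769)*1 = 1.907161 - (-3.076) = 4.983161.
D >= 0, so the roots are real: z = (-b +/- sqrt(D)) / (2a) = (1.381 +/- 2.232299) / (-1.538).
  z_1 = (1.381 + 2.232299) / (-1.538) = -2.3493,   |z_1| = 2.3493.
  z_2 = (1.381 - 2.232299) / (-1.538) = 0.5535,   |z_2| = 0.5535.
Moduli of all roots: 2.3493, 0.5535.
All moduli strictly greater than 1? No.
Verdict: Not stationary.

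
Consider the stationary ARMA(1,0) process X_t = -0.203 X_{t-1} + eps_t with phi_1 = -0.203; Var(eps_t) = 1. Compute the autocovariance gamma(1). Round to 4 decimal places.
\gamma(1) = -0.2117

Multiply the model equation by X_{t-k} and take expectations. With theta_0 = psi_0 = 1 and psi_j the MA(infinity) weights, this gives
  gamma(k) - sum_i phi_i gamma(k-i) = c_k,
  c_k = sigma^2 * sum_{j=k..q} theta_j psi_{j-k}   (c_k = 0 for k > q),
using gamma(-m) = gamma(m).
Pure AR (q = 0): c_0 = sigma^2 = 1, c_k = 0 for k >= 1.
Equations for k = 0 and k = 1 (AR order 1):
  gamma(0) = phi_1 gamma(1) + c_0
  gamma(1) = phi_1 gamma(0) + c_1
Substituting the second into the first: gamma(0) (1 - phi_1^2) = c_0 + phi_1 c_1, so
  gamma(0) = c_0 / (1 - phi_1^2) = 1 / (1 - (-0.203)^2) = 1 / 0.958791 = 1.04298.
  gamma(1) = phi_1 gamma(0) = (-0.203)(1.04298) = -0.211725.
Therefore gamma(1) = -0.2117 (to 4 decimal places).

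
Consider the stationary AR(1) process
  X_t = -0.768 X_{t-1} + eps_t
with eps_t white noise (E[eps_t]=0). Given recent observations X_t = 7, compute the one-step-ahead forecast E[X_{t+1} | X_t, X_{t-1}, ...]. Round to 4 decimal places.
E[X_{t+1} \mid \mathcal F_t] = -5.3760

For an AR(p) model X_t = c + sum_i phi_i X_{t-i} + eps_t, the
one-step-ahead conditional mean is
  E[X_{t+1} | X_t, ...] = c + sum_i phi_i X_{t+1-i}.
Substitute known values:
  E[X_{t+1} | ...] = (-0.768) * (7)
                   = -5.3760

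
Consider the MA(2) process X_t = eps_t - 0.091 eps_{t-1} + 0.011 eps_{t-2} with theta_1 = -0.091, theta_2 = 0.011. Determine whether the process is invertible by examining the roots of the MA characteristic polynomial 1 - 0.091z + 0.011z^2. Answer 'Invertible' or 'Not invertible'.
\text{Invertible}

The MA(q) characteristic polynomial is P(z) = 1 - 0.091z + 0.011z^2.
Invertibility requires all roots to lie outside the unit circle, i.e. |z| > 1 for every root.
Set 1 + (-0.091) z + (0.011) z^2 = 0, i.e. a z^2 + b z + c = 0 with a = 0.011, b = -0.091, c = 1.
Discriminant D = b^2 - 4ac = (-0.091)^2 - 4*(0.011)*1 = 0.008281 - (0.044) = -0.035719.
D < 0, so the roots are the complex-conjugate pair z = (-b +/- i sqrt(-D)) / (2a) = 4.1364 +/- 8.5907i.
For a conjugate pair |z|^2 = z * conj(z) = (product of roots) = c/a = 1/(0.011) = 90.909091, so |z| = sqrt(90.909091) = 9.5346 for both roots.
Moduli of all roots: 9.5346, 9.5346.
All moduli strictly greater than 1? Yes.
Verdict: Invertible.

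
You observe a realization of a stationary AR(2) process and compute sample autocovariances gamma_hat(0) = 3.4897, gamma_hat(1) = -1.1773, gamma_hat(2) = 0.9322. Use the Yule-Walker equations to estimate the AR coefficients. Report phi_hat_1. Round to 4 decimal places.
\hat\phi_{1} = -0.2790

The Yule-Walker equations for an AR(p) process read, in matrix form,
  Gamma_p phi = r_p,   with   (Gamma_p)_{ij} = gamma(|i - j|),
                       (r_p)_i = gamma(i),   i,j = 1..p.
Substitute the sample gammas (Toeplitz matrix and right-hand side of size 2):
  Gamma_p = [[3.4897, -1.1773], [-1.1773, 3.4897]]
  r_p     = [-1.1773, 0.9322]
Written out:
  3.4897 phi_1 - 1.1773 phi_2 = -1.1773
  -1.1773 phi_1 + 3.4897 phi_2 = 0.9322
Solve by Cramer's rule:
  det = gamma(0)^2 - gamma(1)^2 = (3.4897)^2 - (-1.1773)^2 = 12.17800609 - 1.38603529 = 10.7919708
  phi_hat_1 = [gamma(1) gamma(0) - gamma(1) gamma(2)] / det = [(-1.1773)(3.4897) - (-1.1773)(0.9322)] / 10.7919708 = -3.01094475 / 10.7919708 = -0.279
  phi_hat_2 = [gamma(0) gamma(2) - gamma(1)^2] / det = [(3.4897)(0.9322) - (-1.1773)^2] / 10.7919708 = 1.86706305 / 10.7919708 = 0.173
So phi_hat = [-0.2790, 0.1730].
Therefore phi_hat_1 = -0.2790.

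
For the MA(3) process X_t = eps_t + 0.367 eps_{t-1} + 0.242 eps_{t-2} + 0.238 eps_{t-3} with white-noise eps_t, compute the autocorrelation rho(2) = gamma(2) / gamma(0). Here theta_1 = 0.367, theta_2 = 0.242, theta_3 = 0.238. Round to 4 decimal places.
\rho(2) = 0.2635

For an MA(q) process with theta_0 = 1, the autocovariance is
  gamma(k) = sigma^2 * sum_{i=0..q-k} theta_i * theta_{i+k},
and rho(k) = gamma(k) / gamma(0). Sigma^2 cancels.
  numerator   = (1)*(0.242) + (0.367)*(0.238) = 0.329346.
  denominator = (1)^2 + (0.367)^2 + (0.242)^2 + (0.238)^2 = 1.249897.
  rho(2) = 0.329346 / 1.249897 = 0.2635.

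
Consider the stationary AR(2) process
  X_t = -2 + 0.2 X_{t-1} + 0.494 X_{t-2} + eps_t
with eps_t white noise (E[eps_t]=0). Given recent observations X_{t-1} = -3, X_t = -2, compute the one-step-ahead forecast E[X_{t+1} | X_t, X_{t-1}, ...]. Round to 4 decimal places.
E[X_{t+1} \mid \mathcal F_t] = -3.8820

For an AR(p) model X_t = c + sum_i phi_i X_{t-i} + eps_t, the
one-step-ahead conditional mean is
  E[X_{t+1} | X_t, ...] = c + sum_i phi_i X_{t+1-i}.
Substitute known values:
  E[X_{t+1} | ...] = -2 + (0.2) * (-2) + (0.494) * (-3)
                   = -3.8820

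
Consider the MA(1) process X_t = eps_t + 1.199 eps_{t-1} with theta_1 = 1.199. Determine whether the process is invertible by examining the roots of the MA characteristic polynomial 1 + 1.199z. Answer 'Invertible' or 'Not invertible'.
\text{Not invertible}

The MA(q) characteristic polynomial is P(z) = 1 + 1.199z.
Invertibility requires all roots to lie outside the unit circle, i.e. |z| > 1 for every root.
This is linear in z: 1 + (1.199) z = 0  =>  z = -1/(1.199) = -0.834028,  |z| = 0.834028.
Moduli of all roots: 0.8340.
All moduli strictly greater than 1? No.
Verdict: Not invertible.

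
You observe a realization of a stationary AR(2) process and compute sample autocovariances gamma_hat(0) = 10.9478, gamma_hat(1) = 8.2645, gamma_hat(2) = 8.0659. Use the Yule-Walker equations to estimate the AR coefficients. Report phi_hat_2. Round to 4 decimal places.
\hat\phi_{2} = 0.3880

The Yule-Walker equations for an AR(p) process read, in matrix form,
  Gamma_p phi = r_p,   with   (Gamma_p)_{ij} = gamma(|i - j|),
                       (r_p)_i = gamma(i),   i,j = 1..p.
Substitute the sample gammas (Toeplitz matrix and right-hand side of size 2):
  Gamma_p = [[10.9478, 8.2645], [8.2645, 10.9478]]
  r_p     = [8.2645, 8.0659]
Written out:
  10.9478 phi_1 + 8.2645 phi_2 = 8.2645
  8.2645 phi_1 + 10.9478 phi_2 = 8.0659
Solve by Cramer's rule:
  det = gamma(0)^2 - gamma(1)^2 = (10.9478)^2 - (8.2645)^2 = 119.85432484 - 68.30196025 = 51.55236459
  phi_hat_1 = [gamma(1) gamma(0) - gamma(1) gamma(2)] / det = [(8.2645)(10.9478) - (8.2645)(8.0659)] / 51.55236459 = 23.81746255 / 51.55236459 = 0.462
  phi_hat_2 = [gamma(0) gamma(2) - gamma(1)^2] / det = [(10.9478)(8.0659) - (8.2645)^2] / 51.55236459 = 20.00189977 / 51.55236459 = 0.388
So phi_hat = [0.4620, 0.3880].
Therefore phi_hat_2 = 0.3880.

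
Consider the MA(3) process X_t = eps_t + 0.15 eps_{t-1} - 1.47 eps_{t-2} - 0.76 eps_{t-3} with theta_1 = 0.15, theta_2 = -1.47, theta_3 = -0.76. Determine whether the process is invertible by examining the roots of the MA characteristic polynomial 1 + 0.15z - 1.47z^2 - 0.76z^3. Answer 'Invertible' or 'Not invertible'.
\text{Not invertible}

The MA(q) characteristic polynomial is P(z) = 1 + 0.15z - 1.47z^2 - 0.76z^3.
Invertibility requires all roots to lie outside the unit circle, i.e. |z| > 1 for every root.
Degree 3: look for a simple real root z0 first, then factor out (1 - z/z0) and solve the remaining quadratic.
Testing z0 = -1.25: P(-1.25) = 1 + (0.15)(-1.25) + (-1.47)(-1.25)^2 + (-0.76)(-1.25)^3
  = 1 + (-0.1875) + (-2.296875) + (1.484375) = 0.  So z_0 = -1.25 is a root, |z_0| = 1.25.
Divide out the factor (1 + 0.8 z) = (1 - z/z0) (since 1/z0 = -0.8):
  P(z) = (1 + 0.8 z)(1 + (-0.65) z + (-0.95) z^2)
  [check: z-coef -0.65 - (-0.8) = 0.15; z^2-coef -0.95 - (-0.8)(-0.65) = -1.47; z^3-coef -(-0.8)(-0.95) = -0.76.]
Remaining roots from the quadratic factor 1 + (-0.65) z + (-0.95) z^2:
  Set 1 + (-0.65) z + (-0.95) z^2 = 0, i.e. a z^2 + b z + c = 0 with a = -0.95, b = -0.65, c = 1.
  Discriminant D = b^2 - 4ac = (-0.65)^2 - 4*(-0.95)*1 = 0.4225 - (-3.8) = 4.2225.
  D >= 0, so the roots are real: z = (-b +/- sqrt(D)) / (2a) = (0.65 +/- 2.054872) / (-1.9).
    z_1 = (0.65 + 2.054872) / (-1.9) = -1.4236,   |z_1| = 1.4236.
    z_2 = (0.65 - 2.054872) / (-1.9) = 0.7394,   |z_2| = 0.7394.
Moduli of all roots: 1.2500, 1.4236, 0.7394.
All moduli strictly greater than 1? No.
Verdict: Not invertible.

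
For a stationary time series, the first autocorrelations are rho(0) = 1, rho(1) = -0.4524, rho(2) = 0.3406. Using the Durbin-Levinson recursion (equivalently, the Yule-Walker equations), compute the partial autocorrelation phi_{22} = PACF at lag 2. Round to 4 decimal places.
\phi_{22} = 0.1709

The PACF at lag k is phi_{kk}, the last component of the solution
to the Yule-Walker system G_k phi = r_k where
  (G_k)_{ij} = rho(|i - j|), (r_k)_i = rho(i), i,j = 1..k.
Equivalently, Durbin-Levinson gives phi_{kk} iteratively:
  phi_{11} = rho(1)
  phi_{kk} = [rho(k) - sum_{j=1..k-1} phi_{k-1,j} rho(k-j)]
            / [1 - sum_{j=1..k-1} phi_{k-1,j} rho(j)],
  phi_{k,j} = phi_{k-1,j} - phi_{kk} phi_{k-1,k-j},  j = 1..k-1.
Step k = 1:
  phi_11 = rho(1) = -0.4524.
Step k = 2:
  phi_22 = [rho(2) - phi_11 rho(1)] / [1 - phi_11 rho(1)] = [0.3406 - (-0.4524)(-0.4524)] / [1 - (-0.4524)(-0.4524)]
         = 0.13593424 / 0.79533424 = 0.1709.
Therefore phi_{22} = 0.1709.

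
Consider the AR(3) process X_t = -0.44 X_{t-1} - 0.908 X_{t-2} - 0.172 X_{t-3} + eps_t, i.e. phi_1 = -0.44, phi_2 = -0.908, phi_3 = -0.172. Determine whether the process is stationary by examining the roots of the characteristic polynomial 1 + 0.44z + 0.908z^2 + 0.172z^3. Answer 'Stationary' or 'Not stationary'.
\text{Stationary}

The AR(p) characteristic polynomial is P(z) = 1 + 0.44z + 0.908z^2 + 0.172z^3.
Stationarity requires all roots to lie outside the unit circle, i.e. |z| > 1 for every root.
Degree 3: look for a simple real root z0 first, then factor out (1 - z/z0) and solve the remaining quadratic.
Testing z0 = -5: P(-5) = 1 + (0.44)(-5) + (0.908)(-5)^2 + (0.172)(-5)^3
  = 1 + (-2.2) + (22.7) + (-21.5) = 0.  So z_0 = -5 is a root, |z_0| = 5.
Divide out the factor (1 + 0.2 z) = (1 - z/z0) (since 1/z0 = -0.2):
  P(z) = (1 + 0.2 z)(1 + (0.24) z + (0.86) z^2)
  [check: z-coef 0.24 - (-0.2) = 0.44; z^2-coef 0.86 - (-0.2)(0.24) = 0.908; z^3-coef -(-0.2)(0.86) = 0.172.]
Remaining roots from the quadratic factor 1 + (0.24) z + (0.86) z^2:
  Set 1 + (0.24) z + (0.86) z^2 = 0, i.e. a z^2 + b z + c = 0 with a = 0.86, b = 0.24, c = 1.
  Discriminant D = b^2 - 4ac = (0.24)^2 - 4*(0.86)*1 = 0.0576 - (3.44) = -3.3824.
  D < 0, so the roots are the complex-conjugate pair z = (-b +/- i sqrt(-D)) / (2a) = -0.1395 +/- 1.0693i.
  For a conjugate pair |z|^2 = z * conj(z) = (product of roots) = c/a = 1/(0.86) = 1.162791, so |z| = sqrt(1.162791) = 1.0783 for both roots.
Moduli of all roots: 5.0000, 1.0783, 1.0783.
All moduli strictly greater than 1? Yes.
Verdict: Stationary.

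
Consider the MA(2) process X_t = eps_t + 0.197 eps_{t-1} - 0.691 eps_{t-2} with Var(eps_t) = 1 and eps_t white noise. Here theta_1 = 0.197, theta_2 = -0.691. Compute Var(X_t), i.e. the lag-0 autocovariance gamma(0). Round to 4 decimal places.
\gamma(0) = 1.5163

For an MA(q) process X_t = eps_t + sum_i theta_i eps_{t-i} with
Var(eps_t) = sigma^2, the variance is
  gamma(0) = sigma^2 * (1 + sum_i theta_i^2).
  sum_i theta_i^2 = (0.197)^2 + (-0.691)^2 = 0.038809 + 0.477481 = 0.51629.
  gamma(0) = 1 * (1 + 0.51629) = 1 * 1.51629 = 1.51629, which rounds to 1.5163.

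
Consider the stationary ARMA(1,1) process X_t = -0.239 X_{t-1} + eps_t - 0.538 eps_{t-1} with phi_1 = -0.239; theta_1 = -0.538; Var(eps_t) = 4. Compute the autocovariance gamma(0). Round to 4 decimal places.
\gamma(0) = 6.5612

Multiply the model equation by X_{t-k} and take expectations. With theta_0 = psi_0 = 1 and psi_j the MA(infinity) weights, this gives
  gamma(k) - sum_i phi_i gamma(k-i) = c_k,
  c_k = sigma^2 * sum_{j=k..q} theta_j psi_{j-k}   (c_k = 0 for k > q),
using gamma(-m) = gamma(m).
psi-weights needed (psi_j = theta_j + sum_i phi_i psi_{j-i}):
  psi_1 = theta_1 + phi_1 = -0.538 + (-0.239) = -0.777
Right-hand sides:
  c_0 = sigma^2 (1 + theta_1 psi_1) = 4 * (1 + (-0.538)(-0.777)) = 4 * 1.418026 = 5.672104
  c_1 = sigma^2 theta_1 = 4 * (-0.538) = -2.152
  c_2 = 0
Equations for k = 0 and k = 1 (AR order 1):
  gamma(0) = phi_1 gamma(1) + c_0
  gamma(1) = phi_1 gamma(0) + c_1
Substituting the second into the first: gamma(0) (1 - phi_1^2) = c_0 + phi_1 c_1, so
  gamma(0) = (c_0 + phi_1 c_1) / (1 - phi_1^2) = (5.672104 + (-0.239)(-2.152)) / (1 - (-0.239)^2) = 6.186432 / 0.942879 = 6.561215.
Therefore gamma(0) = 6.5612 (to 4 decimal places).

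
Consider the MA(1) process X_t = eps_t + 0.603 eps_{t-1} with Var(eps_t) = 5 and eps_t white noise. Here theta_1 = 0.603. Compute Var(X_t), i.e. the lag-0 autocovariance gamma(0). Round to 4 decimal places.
\gamma(0) = 6.8180

For an MA(q) process X_t = eps_t + sum_i theta_i eps_{t-i} with
Var(eps_t) = sigma^2, the variance is
  gamma(0) = sigma^2 * (1 + sum_i theta_i^2).
  sum_i theta_i^2 = (0.603)^2 = 0.363609.
  gamma(0) = 5 * (1 + 0.363609) = 5 * 1.363609 = 6.818045, which rounds to 6.8180.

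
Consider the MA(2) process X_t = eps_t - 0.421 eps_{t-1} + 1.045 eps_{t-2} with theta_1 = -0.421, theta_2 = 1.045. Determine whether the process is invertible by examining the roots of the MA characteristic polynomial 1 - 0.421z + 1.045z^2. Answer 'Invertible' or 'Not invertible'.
\text{Not invertible}

The MA(q) characteristic polynomial is P(z) = 1 - 0.421z + 1.045z^2.
Invertibility requires all roots to lie outside the unit circle, i.e. |z| > 1 for every root.
Set 1 + (-0.421) z + (1.045) z^2 = 0, i.e. a z^2 + b z + c = 0 with a = 1.045, b = -0.421, c = 1.
Discriminant D = b^2 - 4ac = (-0.421)^2 - 4*(1.045)*1 = 0.177241 - (4.18) = -4.002759.
D < 0, so the roots are the complex-conjugate pair z = (-b +/- i sqrt(-D)) / (2a) = 0.2014 +/- 0.9573i.
For a conjugate pair |z|^2 = z * conj(z) = (product of roots) = c/a = 1/(1.045) = 0.956938, so |z| = sqrt(0.956938) = 0.9782 for both roots.
Moduli of all roots: 0.9782, 0.9782.
All moduli strictly greater than 1? No.
Verdict: Not invertible.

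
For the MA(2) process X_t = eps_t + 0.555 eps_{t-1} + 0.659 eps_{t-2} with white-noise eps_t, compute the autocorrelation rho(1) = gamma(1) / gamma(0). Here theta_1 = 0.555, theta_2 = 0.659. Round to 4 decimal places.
\rho(1) = 0.5285

For an MA(q) process with theta_0 = 1, the autocovariance is
  gamma(k) = sigma^2 * sum_{i=0..q-k} theta_i * theta_{i+k},
and rho(k) = gamma(k) / gamma(0). Sigma^2 cancels.
  numerator   = (1)*(0.555) + (0.555)*(0.659) = 0.920745.
  denominator = (1)^2 + (0.555)^2 + (0.659)^2 = 1.742306.
  rho(1) = 0.920745 / 1.742306 = 0.5285.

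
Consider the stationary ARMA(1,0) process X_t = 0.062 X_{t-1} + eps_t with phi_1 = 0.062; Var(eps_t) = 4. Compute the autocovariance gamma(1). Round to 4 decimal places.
\gamma(1) = 0.2490

Multiply the model equation by X_{t-k} and take expectations. With theta_0 = psi_0 = 1 and psi_j the MA(infinity) weights, this gives
  gamma(k) - sum_i phi_i gamma(k-i) = c_k,
  c_k = sigma^2 * sum_{j=k..q} theta_j psi_{j-k}   (c_k = 0 for k > q),
using gamma(-m) = gamma(m).
Pure AR (q = 0): c_0 = sigma^2 = 4, c_k = 0 for k >= 1.
Equations for k = 0 and k = 1 (AR order 1):
  gamma(0) = phi_1 gamma(1) + c_0
  gamma(1) = phi_1 gamma(0) + c_1
Substituting the second into the first: gamma(0) (1 - phi_1^2) = c_0 + phi_1 c_1, so
  gamma(0) = c_0 / (1 - phi_1^2) = 4 / (1 - (0.062)^2) = 4 / 0.996156 = 4.015435.
  gamma(1) = phi_1 gamma(0) = (0.062)(4.015435) = 0.248957.
Therefore gamma(1) = 0.2490 (to 4 decimal places).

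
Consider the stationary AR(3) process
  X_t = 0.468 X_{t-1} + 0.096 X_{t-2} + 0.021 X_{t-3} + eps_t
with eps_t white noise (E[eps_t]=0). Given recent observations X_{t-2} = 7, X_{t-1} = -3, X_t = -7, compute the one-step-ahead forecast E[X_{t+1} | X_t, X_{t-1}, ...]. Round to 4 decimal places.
E[X_{t+1} \mid \mathcal F_t] = -3.4170

For an AR(p) model X_t = c + sum_i phi_i X_{t-i} + eps_t, the
one-step-ahead conditional mean is
  E[X_{t+1} | X_t, ...] = c + sum_i phi_i X_{t+1-i}.
Substitute known values:
  E[X_{t+1} | ...] = (0.468) * (-7) + (0.096) * (-3) + (0.021) * (7)
                   = -3.4170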